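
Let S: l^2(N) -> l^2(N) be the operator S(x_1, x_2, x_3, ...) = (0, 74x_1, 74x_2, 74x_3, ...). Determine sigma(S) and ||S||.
sigma(S) = closed disk {z in C : |z| ≤ 74}; ||S|| = 74

Note S = 74·U where U is the unit right shift (U x)_k = x_{k-1} (with x_0 := 0); so ||S|| = 74||U|| and sigma(S) = 74·sigma(U). ||S x||^2 = sum_{k≥1} |74x_k|^2 = 5476||x||^2, so ||S|| = 74 and sigma(S) ⊂ {|z| ≤ 74}. For any |lambda| < 74, the equation (S - lambda I) x = 0 forces x_1 = 0, then 74x_k = lambda x_{k+1} ⇒ x = 0, so S has no eigenvalues. But (S - lambda I) is not surjective for |lambda| < 74: solving (S - lambda I) x = e_1 would require x_n proportional to (lambda/74)^(-n), which is not in l^2. So every |lambda| < 74 lies in the residual spectrum. The boundary |lambda| = 74 is in the approximate point spectrum (the spectrum is closed). Hence sigma(S) is the closed disk of radius 74.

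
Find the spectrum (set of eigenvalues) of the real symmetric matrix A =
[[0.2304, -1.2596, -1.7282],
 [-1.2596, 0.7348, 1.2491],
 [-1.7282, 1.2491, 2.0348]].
sigma(A) ≈ {-1, 0, 4}

A is real symmetric, so its spectrum consists of real eigenvalues. Expanding the characteristic polynomial of the displayed matrix gives
  det(λ I - A) = p(λ) = λ^3 + (-3)λ^2 + (-4)λ + (0).
Solving p(λ) = 0 yields eigenvalues ≈ -1, 0, 4. (A is shown rounded to 4 decimals, so these recover the underlying integer eigenvalues to within that precision.)
Verification: the trace of A = 3 equals the sum of eigenvalues 3, and det(A) ≈ 0.0002 matches the eigenvalue product 0.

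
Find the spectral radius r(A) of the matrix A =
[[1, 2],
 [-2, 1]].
r(A) = sqrt(5) ≈ 2.2361

The eigenvalues of A are the roots of its characteristic polynomial. With M = A (coefficients from the trace and determinant):
  p(λ) = det(λ I - M) = λ^2 - 2λ + 5.
For λ^2 - 2λ + 5 the discriminant is -16. It is negative, so the roots are the complex-conjugate pair λ = 1 ± (sqrt(16)/2) i ≈ 1 ± 2i. For a conjugate pair the product of the roots equals the constant term, so |λ|^2 = 5 and |λ| = sqrt(5) ≈ 2.2361.
Thus the eigenvalues (to 4 decimals) are 1 ± 2i (modulus 2.2361). The spectral radius is the largest modulus: r(A) = sqrt(5) ≈ 2.2361. (Cross-check: r(A) ≤ ||A||_2 ≈ 2.2361; equality holds whenever A is normal, though it can also hold for some non-normal A.)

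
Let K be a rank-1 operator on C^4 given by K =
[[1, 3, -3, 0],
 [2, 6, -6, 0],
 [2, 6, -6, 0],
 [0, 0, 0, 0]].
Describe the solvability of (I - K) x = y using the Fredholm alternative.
(I - K) is singular (det(I - K) = 0, i.e. 1 ∈ sigma(K)). (I - K) x = y is solvable iff y ⊥ ker((I - K)^*) = span{(1, 3, -3, 0)}, i.e. iff y_1 + 3y_2 - 3y_3 = 0. When solvable, the solutions are x = y + c·(1, 2, 2, 0), c arbitrary (ker(I - K) = span{(1, 2, 2, 0)}, dimension 1).

K has rank 1, so it is an outer product K = u v^T: every row of K is a multiple of one row vector. Reading off the entries, u = (1, 2, 2, 0) and v = (1, 3, -3, 0) (row i of K equals u_i·v^T). A rank-one matrix u v^T satisfies K u = u (v·u) and kills the (3)-dimensional subspace v^⊥, so its characteristic polynomial is lambda^3 (lambda - v·u) with v·u = tr K = 1. Hence the eigenvalues of I - K are 1 (multiplicity 3) and 1 - (1) = 0, so det(I - K) = 0. (Direct check: I - K =
[[0, -3, 3, 0],
 [-2, -5, 6, 0],
 [-2, -6, 7, 0],
 [0, 0, 0, 1]]
has determinant 0.) So 1 is an eigenvalue of K and (I - K) is not invertible. The finite-dimensional Fredholm alternative says: either (I - K) is invertible, or ker(I - K) ≠ {0} and then range(I - K) = ker((I - K)^*)^⊥, with dim ker(I - K) = dim ker((I - K)^*). We are in the second case, so we need both kernels. Kernel of I - K: (I - K) u = u - u (v·u) = u - u = 0, so ker(I - K) = span{u} = span{(1, 2, 2, 0)} (it is exactly 1-dimensional because rank(I - K) = 3). Kernel of the adjoint: K is real, so (I - K)^* = I - K^T = I - v u^T, and (I - v u^T) v = v - v (u·v) = 0; hence ker((I - K)^*) = span{v} = span{(1, 3, -3, 0)}. Therefore (I - K) x = y is solvable iff <y, v> = 0, i.e. iff y_1 + 3y_2 - 3y_3 = 0. When this holds, K y = u (v·y) = 0, so (I - K) y = y and x = y is a particular solution; the full solution set is the line x = y + c·u = y + c·(1, 2, 2, 0), c ∈ C.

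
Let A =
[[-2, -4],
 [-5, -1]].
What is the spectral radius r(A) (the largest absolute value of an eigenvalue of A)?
r(A) = 6

The eigenvalues of A are the roots of its characteristic polynomial. With M = A (coefficients from the trace and determinant):
  p(λ) = det(λ I - M) = λ^2 + 3λ - 18.
For λ^2 + 3λ - 18 the discriminant is 81. It is a perfect square (9^2), so the roots are rational: λ = (-3 ± 9)/2 = 3, -6.
Thus the eigenvalues (to 4 decimals) are 3 (modulus 3); -6 (modulus 6). The spectral radius is the largest modulus: r(A) = 6. (Cross-check: r(A) ≤ ||A||_2 ≈ 6.1088; equality holds whenever A is normal, though it can also hold for some non-normal A.)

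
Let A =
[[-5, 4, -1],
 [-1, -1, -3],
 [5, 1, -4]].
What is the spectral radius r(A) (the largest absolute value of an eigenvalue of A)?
r(A) ≈ 6.4016

The eigenvalues of A are the roots of its characteristic polynomial. With M = A (coefficients from the trace, the sum of principal 2x2 minors, and det A):
  p(λ) = det(λ I - M) = λ^3 + 10λ^2 + 41λ + 115.
No integer candidate from the rational root theorem (±divisors of 115) is a root, so the roots are irrational. The cubic discriminant is Δ = -75959 < 0, so there is one real root and a complex-conjugate pair. p(-7) = -25 and p(-6) = 13 have opposite signs, so a root lies in (-7, -6); Newton's method refines it to λ ≈ -6.4016. Dividing out (λ - (-6.4016)) leaves approximately λ^2 + 3.5984λ + 17.9644. For λ^2 + 3.5984λ + 17.9644 the discriminant is -58.9087. It is negative, so the remaining roots are the complex-conjugate pair λ ≈ -1.7992 ± 3.8376i. Their product equals the constant term, so |λ|^2 ≈ 17.9644 and |λ| ≈ 4.2384.
Thus the eigenvalues (to 4 decimals) are -6.4016 (modulus 6.4016); -1.7992 ± 3.8376i (modulus 4.2384). The spectral radius is the largest modulus: r(A) ≈ 6.4016. (Cross-check: r(A) ≤ ||A||_2 ≈ 7.6839; equality holds whenever A is normal, though it can also hold for some non-normal A.)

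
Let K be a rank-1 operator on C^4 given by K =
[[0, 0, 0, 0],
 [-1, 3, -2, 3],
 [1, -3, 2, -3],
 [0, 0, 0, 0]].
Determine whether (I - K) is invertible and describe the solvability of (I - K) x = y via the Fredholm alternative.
(I - K) is invertible (det(I - K) = -4 ≠ 0), so for every y in C^4 the equation (I - K) x = y has a unique solution.

K has rank 1, so it is an outer product K = u v^T: every row of K is a multiple of one row vector. Reading off the entries, u = (0, -1, 1, 0) and v = (1, -3, 2, -3) (row i of K equals u_i·v^T). A rank-one matrix u v^T satisfies K u = u (v·u) and kills the (3)-dimensional subspace v^⊥, so its characteristic polynomial is lambda^3 (lambda - v·u) with v·u = tr K = 5. Hence the eigenvalues of I - K are 1 (multiplicity 3) and 1 - (5) = -4, so det(I - K) = -4. (Direct check: I - K =
[[1, 0, 0, 0],
 [1, -2, 2, -3],
 [-1, 3, -1, 3],
 [0, 0, 0, 1]]
has determinant -4.) The finite-dimensional Fredholm alternative says: either (I - K) is invertible, or ker(I - K) ≠ {0} and then range(I - K) = ker((I - K)^*)^⊥, with dim ker(I - K) = dim ker((I - K)^*). Since det(I - K) ≠ 0, 1 is not an eigenvalue of K and ker(I - K) = {0}, so we are in the first case: for every y there is a unique x = (I - K)^(-1) y. Explicitly, by the Sherman–Morrison formula, (I - u v^T)^(-1) = I + u v^T/(1 - v·u), i.e. (I - K)^(-1) = I + K/(-4).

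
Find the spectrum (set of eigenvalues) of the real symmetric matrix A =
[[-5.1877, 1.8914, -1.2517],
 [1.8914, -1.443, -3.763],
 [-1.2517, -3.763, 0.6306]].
sigma(A) ≈ {-6, -4, 4}

A is real symmetric, so its spectrum consists of real eigenvalues. Expanding the characteristic polynomial of the displayed matrix gives
  det(λ I - A) = p(λ) = λ^3 + (6)λ^2 + (-16)λ + (-96.0018).
Solving p(λ) = 0 yields eigenvalues ≈ -6, -4, 4. (A is shown rounded to 4 decimals, so these recover the underlying integer eigenvalues to within that precision.)
Verification: the trace of A = -6 equals the sum of eigenvalues -6, and det(A) ≈ 96.0018 matches the eigenvalue product 96.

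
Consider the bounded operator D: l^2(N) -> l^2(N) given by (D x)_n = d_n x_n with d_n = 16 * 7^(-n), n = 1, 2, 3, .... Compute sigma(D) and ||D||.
sigma(D) = {16 * 7^(-n) : n ≥ 1} ∪ {0}; ||D|| = 16/7

A bounded diagonal operator on l^2 with diagonal entries d_n has spectrum equal to the closure of {d_n : n ≥ 1}: every d_n is an eigenvalue (with eigenvector e_n), so {d_n} ⊂ sigma(D); the spectrum is closed, so its closure is too; and for lambda not in the closure, (D - lambda I) has bounded inverse (the diagonal entries 1/(d_n - lambda) are bounded). For our sequence d_n = 16 * 7^(-n), n = 1, 2, 3, ...:
  - {d_n} = {16 * 7^(-n) : n ≥ 1}; the only limit point is 0
  - closure = {16 * 7^(-n) : n ≥ 1} ∪ {0}
For the norm: a diagonal operator has ||D|| = sup_n |d_n|. Here d_n = 16 * 7^(-n) is positive and decreasing, so sup_n |d_n| = d_1 = 16/7. So ||D|| = 16/7.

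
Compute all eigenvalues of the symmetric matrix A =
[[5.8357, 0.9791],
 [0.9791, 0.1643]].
sigma(A) ≈ {0, 6}

A is real symmetric, so its spectrum consists of real eigenvalues. Expanding the characteristic polynomial of the displayed matrix gives
  det(λ I - A) = p(λ) = λ^2 + (-6)λ + (0).
Solving p(λ) = 0 yields eigenvalues ≈ 0, 6. (A is shown rounded to 4 decimals, so these recover the underlying integer eigenvalues to within that precision.)
Verification: the trace of A = 6 equals the sum of eigenvalues 6, and det(A) ≈ 0.0002 matches the eigenvalue product 0.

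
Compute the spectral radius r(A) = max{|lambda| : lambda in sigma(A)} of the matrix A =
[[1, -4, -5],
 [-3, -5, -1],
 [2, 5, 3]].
r(A) ≈ 4.6301

The eigenvalues of A are the roots of its characteristic polynomial. With M = A (coefficients from the trace, the sum of principal 2x2 minors, and det A):
  p(λ) = det(λ I - M) = λ^3 + λ^2 - 14λ + 13.
No integer candidate from the rational root theorem (±divisors of 13) is a root, so the roots are irrational. The cubic discriminant is Δ = 3281 > 0, so there are three distinct real roots. p(-5) = -17 and p(-4) = 21 have opposite signs, so a root lies in (-5, -4); Newton's method refines it to λ ≈ -4.6301. p(1) = 1 and p(2) = -3 have opposite signs, so a root lies in (1, 2); Newton's method refines it to λ ≈ 1.1174. p(2) = -3 and p(3) = 7 have opposite signs, so a root lies in (2, 3); Newton's method refines it to λ ≈ 2.5127. Check (Vieta): the three roots sum to -1, matching tr M = -1.
Thus the eigenvalues (to 4 decimals) are -4.6301 (modulus 4.6301); 1.1174 (modulus 1.1174); 2.5127 (modulus 2.5127). The spectral radius is the largest modulus: r(A) ≈ 4.6301. (Cross-check: r(A) ≤ ||A||_2 ≈ 9.8999; equality holds whenever A is normal, though it can also hold for some non-normal A.)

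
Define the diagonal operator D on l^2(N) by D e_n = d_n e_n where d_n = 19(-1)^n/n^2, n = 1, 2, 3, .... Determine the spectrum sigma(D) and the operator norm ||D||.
sigma(D) = {19(-1)^n/n^2 : n ≥ 1} ∪ {0}; ||D|| = 19

A bounded diagonal operator on l^2 with diagonal entries d_n has spectrum equal to the closure of {d_n : n ≥ 1}: every d_n is an eigenvalue (with eigenvector e_n), so {d_n} ⊂ sigma(D); the spectrum is closed, so its closure is too; and for lambda not in the closure, (D - lambda I) has bounded inverse (the diagonal entries 1/(d_n - lambda) are bounded). For our sequence d_n = 19(-1)^n/n^2, n = 1, 2, 3, ...:
  - {d_n} = {19(-1)^n/n^2 : n ≥ 1}; the only limit point is 0
  - closure = {19(-1)^n/n^2 : n ≥ 1} ∪ {0}
For the norm: a diagonal operator has ||D|| = sup_n |d_n|. Here |d_n| = 19/n^2 is decreasing, so sup_n |d_n| = |d_1| = 19. So ||D|| = 19.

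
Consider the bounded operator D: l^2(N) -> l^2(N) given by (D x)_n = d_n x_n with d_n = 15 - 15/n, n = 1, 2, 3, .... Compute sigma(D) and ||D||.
sigma(D) = {15 - 15/n : n ≥ 1} ∪ {15}; ||D|| = 15

A bounded diagonal operator on l^2 with diagonal entries d_n has spectrum equal to the closure of {d_n : n ≥ 1}: every d_n is an eigenvalue (with eigenvector e_n), so {d_n} ⊂ sigma(D); the spectrum is closed, so its closure is too; and for lambda not in the closure, (D - lambda I) has bounded inverse (the diagonal entries 1/(d_n - lambda) are bounded). For our sequence d_n = 15 - 15/n, n = 1, 2, 3, ...:
  - {d_n} = {15 - 15/n : n ≥ 1}; the only limit point is 15
  - closure = {15 - 15/n : n ≥ 1} ∪ {15}
For the norm: a diagonal operator has ||D|| = sup_n |d_n|. Here d_n = 15 - 15/n increases monotonically from d_1 = 0 toward 15, with all terms in [0, 15); so sup_n |d_n| = 15 (the supremum is the limit, not attained). So ||D|| = 15.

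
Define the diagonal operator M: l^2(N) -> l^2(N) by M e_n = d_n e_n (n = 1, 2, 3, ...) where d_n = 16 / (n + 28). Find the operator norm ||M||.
||M|| = 16/29 (attained at n = 1)

For M diagonal, ||M|| = sup_n |d_n| = sup_n 16/(n + 28). This is positive and strictly decreasing in n, so the supremum is attained at n = 1: d_1 = 16/(1 + 28) = 16/29. Hence ||M|| = 16/29.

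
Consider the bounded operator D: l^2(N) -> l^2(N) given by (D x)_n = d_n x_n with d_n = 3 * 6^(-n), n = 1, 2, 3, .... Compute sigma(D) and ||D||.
sigma(D) = {3 * 6^(-n) : n ≥ 1} ∪ {0}; ||D|| = 1/2

A bounded diagonal operator on l^2 with diagonal entries d_n has spectrum equal to the closure of {d_n : n ≥ 1}: every d_n is an eigenvalue (with eigenvector e_n), so {d_n} ⊂ sigma(D); the spectrum is closed, so its closure is too; and for lambda not in the closure, (D - lambda I) has bounded inverse (the diagonal entries 1/(d_n - lambda) are bounded). For our sequence d_n = 3 * 6^(-n), n = 1, 2, 3, ...:
  - {d_n} = {3 * 6^(-n) : n ≥ 1}; the only limit point is 0
  - closure = {3 * 6^(-n) : n ≥ 1} ∪ {0}
For the norm: a diagonal operator has ||D|| = sup_n |d_n|. Here d_n = 3 * 6^(-n) is positive and decreasing, so sup_n |d_n| = d_1 = 3/6 = 1/2. So ||D|| = 1/2.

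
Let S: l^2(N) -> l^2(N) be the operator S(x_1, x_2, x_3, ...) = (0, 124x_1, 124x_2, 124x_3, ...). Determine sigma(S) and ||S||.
sigma(S) = closed disk {z in C : |z| ≤ 124}; ||S|| = 124

Note S = 124·U where U is the unit right shift (U x)_k = x_{k-1} (with x_0 := 0); so ||S|| = 124||U|| and sigma(S) = 124·sigma(U). ||S x||^2 = sum_{k≥1} |124x_k|^2 = 15376||x||^2, so ||S|| = 124 and sigma(S) ⊂ {|z| ≤ 124}. For any |lambda| < 124, the equation (S - lambda I) x = 0 forces x_1 = 0, then 124x_k = lambda x_{k+1} ⇒ x = 0, so S has no eigenvalues. But (S - lambda I) is not surjective for |lambda| < 124: solving (S - lambda I) x = e_1 would require x_n proportional to (lambda/124)^(-n), which is not in l^2. So every |lambda| < 124 lies in the residual spectrum. The boundary |lambda| = 124 is in the approximate point spectrum (the spectrum is closed). Hence sigma(S) is the closed disk of radius 124.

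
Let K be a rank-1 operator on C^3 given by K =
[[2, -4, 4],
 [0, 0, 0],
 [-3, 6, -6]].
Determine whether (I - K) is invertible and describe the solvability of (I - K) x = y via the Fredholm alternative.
(I - K) is invertible (det(I - K) = 5 ≠ 0), so for every y in C^3 the equation (I - K) x = y has a unique solution.

K has rank 1, so it is an outer product K = u v^T: every row of K is a multiple of one row vector. Reading off the entries, u = (2, 0, -3) and v = (1, -2, 2) (row i of K equals u_i·v^T). A rank-one matrix u v^T satisfies K u = u (v·u) and kills the (2)-dimensional subspace v^⊥, so its characteristic polynomial is lambda^2 (lambda - v·u) with v·u = tr K = -4. Hence the eigenvalues of I - K are 1 (multiplicity 2) and 1 - (-4) = 5, so det(I - K) = 5. (Direct check: I - K =
[[-1, 4, -4],
 [0, 1, 0],
 [3, -6, 7]]
has determinant 5.) The finite-dimensional Fredholm alternative says: either (I - K) is invertible, or ker(I - K) ≠ {0} and then range(I - K) = ker((I - K)^*)^⊥, with dim ker(I - K) = dim ker((I - K)^*). Since det(I - K) ≠ 0, 1 is not an eigenvalue of K and ker(I - K) = {0}, so we are in the first case: for every y there is a unique x = (I - K)^(-1) y. Explicitly, by the Sherman–Morrison formula, (I - u v^T)^(-1) = I + u v^T/(1 - v·u), i.e. (I - K)^(-1) = I + K/(5).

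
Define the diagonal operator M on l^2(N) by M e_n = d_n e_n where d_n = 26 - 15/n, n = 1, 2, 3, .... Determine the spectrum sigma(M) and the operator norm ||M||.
sigma(M) = {26 - 15/n : n ≥ 1} ∪ {26}; ||M|| = 26

A bounded diagonal operator on l^2 with diagonal entries d_n has spectrum equal to the closure of {d_n : n ≥ 1}: every d_n is an eigenvalue (with eigenvector e_n), so {d_n} ⊂ sigma(M); the spectrum is closed, so its closure is too; and for lambda not in the closure, (M - lambda I) has bounded inverse (the diagonal entries 1/(d_n - lambda) are bounded). For our sequence d_n = 26 - 15/n, n = 1, 2, 3, ...:
  - {d_n} = {26 - 15/n : n ≥ 1}; the only limit point is 26
  - closure = {26 - 15/n : n ≥ 1} ∪ {26}
For the norm: a diagonal operator has ||M|| = sup_n |d_n|. Here d_n = 26 - 15/n increases monotonically from d_1 = 11 toward 26, with all terms in [11, 26); so sup_n |d_n| = 26 (the supremum is the limit, not attained). So ||M|| = 26.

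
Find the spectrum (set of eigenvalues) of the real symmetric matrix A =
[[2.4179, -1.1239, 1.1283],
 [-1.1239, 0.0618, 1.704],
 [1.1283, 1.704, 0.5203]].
sigma(A) ≈ {-2, 2, 3}

A is real symmetric, so its spectrum consists of real eigenvalues. Expanding the characteristic polynomial of the displayed matrix gives
  det(λ I - A) = p(λ) = λ^3 + (-3)λ^2 + (-4)λ + (12).
Solving p(λ) = 0 yields eigenvalues ≈ -2, 2, 3. (A is shown rounded to 4 decimals, so these recover the underlying integer eigenvalues to within that precision.)
Verification: the trace of A = 3 equals the sum of eigenvalues 3, and det(A) ≈ -12.0005 matches the eigenvalue product -12.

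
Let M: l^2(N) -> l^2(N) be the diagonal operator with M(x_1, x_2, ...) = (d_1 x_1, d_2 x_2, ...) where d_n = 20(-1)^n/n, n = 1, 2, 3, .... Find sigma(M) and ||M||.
sigma(M) = {20(-1)^n/n : n ≥ 1} ∪ {0}; ||M|| = 20

A bounded diagonal operator on l^2 with diagonal entries d_n has spectrum equal to the closure of {d_n : n ≥ 1}: every d_n is an eigenvalue (with eigenvector e_n), so {d_n} ⊂ sigma(M); the spectrum is closed, so its closure is too; and for lambda not in the closure, (M - lambda I) has bounded inverse (the diagonal entries 1/(d_n - lambda) are bounded). For our sequence d_n = 20(-1)^n/n, n = 1, 2, 3, ...:
  - {d_n} = {20(-1)^n/n : n ≥ 1}; the only limit point is 0
  - closure = {20(-1)^n/n : n ≥ 1} ∪ {0}
For the norm: a diagonal operator has ||M|| = sup_n |d_n|. Here |d_n| = 20/n is decreasing, so sup_n |d_n| = |d_1| = 20. So ||M|| = 20.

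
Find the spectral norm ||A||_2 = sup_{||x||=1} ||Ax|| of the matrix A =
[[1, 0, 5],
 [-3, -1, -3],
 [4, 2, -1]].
||A||_2 ≈ 6.5428 (= sqrt(largest eigenvalue of A^T A))

||A||_2 = sigma_max(A) = sqrt(lambda_max(A^T A)). Form the symmetric matrix M = A^T A =
[[26, 11, 10],
 [11, 5, 1],
 [10, 1, 35]].
Its characteristic polynomial (trace, sum of principal 2x2 minors, determinant of M give the coefficients) is
  p(λ) = det(λ I - M) = λ^3 - 66λ^2 + 993λ - 9.
No integer candidate from the rational root theorem (±divisors of 9) is a root, so the roots are irrational. The cubic discriminant is Δ = 378907929 > 0, so there are three distinct real roots. p(0) = -9 and p(1) = 919 have opposite signs, so a root lies in (0, 1); Newton's method refines it to λ ≈ 0.0091. p(23) = 83 and p(24) = -369 have opposite signs, so a root lies in (23, 24); Newton's method refines it to λ ≈ 23.1822. p(42) = -639 and p(43) = 163 have opposite signs, so a root lies in (42, 43); Newton's method refines it to λ ≈ 42.8087. Check (Vieta): the three roots sum to 66, matching tr M = 66.
So the eigenvalues of A^T A are ≈ 0.0091, 23.1822, 42.8087 (all ≥ 0, as they must be for A^T A). The largest is λ_max ≈ 42.8087, hence ||A||_2 = sqrt(λ_max) ≈ 6.5428.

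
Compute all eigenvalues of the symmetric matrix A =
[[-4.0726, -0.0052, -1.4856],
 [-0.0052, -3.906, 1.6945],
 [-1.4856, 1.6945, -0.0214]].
sigma(A) ≈ {-5, -4, 1}

A is real symmetric, so its spectrum consists of real eigenvalues. Expanding the characteristic polynomial of the displayed matrix gives
  det(λ I - A) = p(λ) = λ^3 + (8)λ^2 + (11)λ + (-20).
Solving p(λ) = 0 yields eigenvalues ≈ -5, -4, 1. (A is shown rounded to 4 decimals, so these recover the underlying integer eigenvalues to within that precision.)
Verification: the trace of A = -8 equals the sum of eigenvalues -8, and det(A) ≈ 20.0001 matches the eigenvalue product 20.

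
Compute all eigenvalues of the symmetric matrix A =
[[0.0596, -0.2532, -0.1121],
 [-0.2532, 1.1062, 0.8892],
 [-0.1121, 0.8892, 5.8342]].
sigma(A) ≈ {0, 1, 6}

A is real symmetric, so its spectrum consists of real eigenvalues. Expanding the characteristic polynomial of the displayed matrix gives
  det(λ I - A) = p(λ) = λ^3 + (-7)λ^2 + (6)λ + (0).
Solving p(λ) = 0 yields eigenvalues ≈ 0, 1, 6. (A is shown rounded to 4 decimals, so these recover the underlying integer eigenvalues to within that precision.)
Verification: the trace of A = 7 equals the sum of eigenvalues 7, and det(A) ≈ 0.0001 matches the eigenvalue product 0.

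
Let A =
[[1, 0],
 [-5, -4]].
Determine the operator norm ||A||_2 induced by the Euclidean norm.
||A||_2 = sqrt((42 + sqrt(1700))/2) ≈ 6.451 (= sqrt(largest eigenvalue of A^T A))

||A||_2 = sigma_max(A) = sqrt(lambda_max(A^T A)). Form the symmetric matrix M = A^T A =
[[26, 20],
 [20, 16]].
Its characteristic polynomial (trace, determinant of M give the coefficients) is
  p(λ) = det(λ I - M) = λ^2 - 42λ + 16.
For λ^2 - 42λ + 16 the discriminant is 1700. It is nonnegative but not a perfect square, so the roots are real and irrational: λ = (42 ± sqrt(1700))/2 ≈ 41.6155, 0.3845.
So the eigenvalues of A^T A are ≈ 0.3845, 41.6155 (all ≥ 0, as they must be for A^T A). The largest is λ_max = (42 + sqrt(1700))/2 ≈ 41.6155, hence ||A||_2 = sqrt(λ_max) = sqrt((42 + sqrt(1700))/2) ≈ 6.451.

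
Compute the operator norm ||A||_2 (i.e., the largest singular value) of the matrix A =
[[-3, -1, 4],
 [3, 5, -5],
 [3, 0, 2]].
||A||_2 ≈ 8.9607 (= sqrt(largest eigenvalue of A^T A))

||A||_2 = sigma_max(A) = sqrt(lambda_max(A^T A)). Form the symmetric matrix M = A^T A =
[[27, 18, -21],
 [18, 26, -29],
 [-21, -29, 45]].
Its characteristic polynomial (trace, sum of principal 2x2 minors, determinant of M give the coefficients) is
  p(λ) = det(λ I - M) = λ^3 - 98λ^2 + 1481λ - 4761.
No integer candidate from the rational root theorem (±divisors of 4761) is a root, so the roots are irrational. The cubic discriminant is Δ = 1973532089 > 0, so there are three distinct real roots. p(4) = -341 and p(5) = 319 have opposite signs, so a root lies in (4, 5); Newton's method refines it to λ ≈ 4.4847. p(13) = 127 and p(14) = -491 have opposite signs, so a root lies in (13, 14); Newton's method refines it to λ ≈ 13.2216. p(80) = -1481 and p(81) = 3663 have opposite signs, so a root lies in (80, 81); Newton's method refines it to λ ≈ 80.2937. Check (Vieta): the three roots sum to 98, matching tr M = 98.
So the eigenvalues of A^T A are ≈ 4.4847, 13.2216, 80.2937 (all ≥ 0, as they must be for A^T A). The largest is λ_max ≈ 80.2937, hence ||A||_2 = sqrt(λ_max) ≈ 8.9607.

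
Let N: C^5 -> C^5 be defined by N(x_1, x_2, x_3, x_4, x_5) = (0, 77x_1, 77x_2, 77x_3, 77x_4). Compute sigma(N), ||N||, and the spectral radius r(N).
sigma(N) = {0}; ||N|| = 77; r(N) = 0. (N is nilpotent with N^5 = 0.)

On C^5, N is a strictly lower-triangular matrix with 77 on the subdiagonal and zeros elsewhere, so its characteristic polynomial is lambda^5 and every eigenvalue is 0: sigma(N) = {0}. For the operator norm, N e_i = 77e_{i+1} for i = 1, ..., 4 and N e_5 = 0, so the singular values of N are 77 (with multiplicity 4) and 0; hence ||N|| = 77. The spectral radius r(N) = max|lambda| = 0. Note ||N|| > r(N) — characteristic of non-normal nilpotent operators. Indeed N^5 = 0.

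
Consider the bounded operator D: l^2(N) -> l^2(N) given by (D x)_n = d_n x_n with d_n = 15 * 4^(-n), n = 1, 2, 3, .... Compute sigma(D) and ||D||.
sigma(D) = {15 * 4^(-n) : n ≥ 1} ∪ {0}; ||D|| = 15/4

A bounded diagonal operator on l^2 with diagonal entries d_n has spectrum equal to the closure of {d_n : n ≥ 1}: every d_n is an eigenvalue (with eigenvector e_n), so {d_n} ⊂ sigma(D); the spectrum is closed, so its closure is too; and for lambda not in the closure, (D - lambda I) has bounded inverse (the diagonal entries 1/(d_n - lambda) are bounded). For our sequence d_n = 15 * 4^(-n), n = 1, 2, 3, ...:
  - {d_n} = {15 * 4^(-n) : n ≥ 1}; the only limit point is 0
  - closure = {15 * 4^(-n) : n ≥ 1} ∪ {0}
For the norm: a diagonal operator has ||D|| = sup_n |d_n|. Here d_n = 15 * 4^(-n) is positive and decreasing, so sup_n |d_n| = d_1 = 15/4. So ||D|| = 15/4.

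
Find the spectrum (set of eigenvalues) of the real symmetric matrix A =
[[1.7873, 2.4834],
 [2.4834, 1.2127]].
sigma(A) ≈ {-1, 4}

A is real symmetric, so its spectrum consists of real eigenvalues. Expanding the characteristic polynomial of the displayed matrix gives
  det(λ I - A) = p(λ) = λ^2 + (-3)λ + (-4).
Solving p(λ) = 0 yields eigenvalues ≈ -1, 4. (A is shown rounded to 4 decimals, so these recover the underlying integer eigenvalues to within that precision.)
Verification: the trace of A = 3 equals the sum of eigenvalues 3, and det(A) ≈ -3.9998 matches the eigenvalue product -4.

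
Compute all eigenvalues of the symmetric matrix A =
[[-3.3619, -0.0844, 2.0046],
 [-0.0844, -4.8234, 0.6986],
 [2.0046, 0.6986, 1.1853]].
sigma(A) ≈ {-5, -4, 2}

A is real symmetric, so its spectrum consists of real eigenvalues. Expanding the characteristic polynomial of the displayed matrix gives
  det(λ I - A) = p(λ) = λ^3 + (7)λ^2 + (2)λ + (-39.9989).
Solving p(λ) = 0 yields eigenvalues ≈ -5, -4, 2. (A is shown rounded to 4 decimals, so these recover the underlying integer eigenvalues to within that precision.)
Verification: the trace of A = -7 equals the sum of eigenvalues -7, and det(A) ≈ 39.9989 matches the eigenvalue product 40.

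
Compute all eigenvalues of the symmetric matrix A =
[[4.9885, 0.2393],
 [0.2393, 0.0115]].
sigma(A) ≈ {0, 5}

A is real symmetric, so its spectrum consists of real eigenvalues. Expanding the characteristic polynomial of the displayed matrix gives
  det(λ I - A) = p(λ) = λ^2 + (-5)λ + (0).
Solving p(λ) = 0 yields eigenvalues ≈ 0, 5. (A is shown rounded to 4 decimals, so these recover the underlying integer eigenvalues to within that precision.)
Verification: the trace of A = 5 equals the sum of eigenvalues 5, and det(A) ≈ 0.0001 matches the eigenvalue product 0.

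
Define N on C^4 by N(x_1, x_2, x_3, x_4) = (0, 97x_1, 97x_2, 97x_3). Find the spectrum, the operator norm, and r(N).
sigma(N) = {0}; ||N|| = 97; r(N) = 0. (N is nilpotent with N^4 = 0.)

On C^4, N is a strictly lower-triangular matrix with 97 on the subdiagonal and zeros elsewhere, so its characteristic polynomial is lambda^4 and every eigenvalue is 0: sigma(N) = {0}. For the operator norm, N e_i = 97e_{i+1} for i = 1, ..., 3 and N e_4 = 0, so the singular values of N are 97 (with multiplicity 3) and 0; hence ||N|| = 97. The spectral radius r(N) = max|lambda| = 0. Note ||N|| > r(N) — characteristic of non-normal nilpotent operators. Indeed N^4 = 0.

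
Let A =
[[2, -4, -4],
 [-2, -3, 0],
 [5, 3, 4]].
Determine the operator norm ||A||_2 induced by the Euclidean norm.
||A||_2 ≈ 8.341 (= sqrt(largest eigenvalue of A^T A))

||A||_2 = sigma_max(A) = sqrt(lambda_max(A^T A)). Form the symmetric matrix M = A^T A =
[[33, 13, 12],
 [13, 34, 28],
 [12, 28, 32]].
Its characteristic polynomial (trace, sum of principal 2x2 minors, determinant of M give the coefficients) is
  p(λ) = det(λ I - M) = λ^3 - 99λ^2 + 2169λ - 8464.
No integer candidate from the rational root theorem (±divisors of 8464) is a root, so the roots are irrational. The cubic discriminant is Δ = 3222624501 > 0, so there are three distinct real roots. p(4) = -1308 and p(5) = 31 have opposite signs, so a root lies in (4, 5); Newton's method refines it to λ ≈ 4.9753. p(24) = 392 and p(25) = -489 have opposite signs, so a root lies in (24, 25); Newton's method refines it to λ ≈ 24.4521. p(69) = -1633 and p(70) = 1266 have opposite signs, so a root lies in (69, 70); Newton's method refines it to λ ≈ 69.5725. Check (Vieta): the three roots sum to 99, matching tr M = 99.
So the eigenvalues of A^T A are ≈ 4.9753, 24.4521, 69.5725 (all ≥ 0, as they must be for A^T A). The largest is λ_max ≈ 69.5725, hence ||A||_2 = sqrt(λ_max) ≈ 8.341.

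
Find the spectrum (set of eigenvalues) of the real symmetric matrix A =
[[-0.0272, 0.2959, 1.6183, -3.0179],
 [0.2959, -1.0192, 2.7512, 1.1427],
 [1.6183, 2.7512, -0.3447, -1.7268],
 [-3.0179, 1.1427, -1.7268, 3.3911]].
sigma(A) ≈ {-4, -2, 2, 6}

A is real symmetric, so its spectrum consists of real eigenvalues. Expanding the characteristic polynomial of the displayed matrix gives
  det(λ I - A) = p(λ) = λ^4 + (-2)λ^3 + (-28)λ^2 + (8.0013)λ + (95.9987).
Solving p(λ) = 0 yields eigenvalues ≈ -4, -2, 2, 6. (A is shown rounded to 4 decimals, so these recover the underlying integer eigenvalues to within that precision.)
Verification: the trace of A = 2 equals the sum of eigenvalues 2, and det(A) ≈ 95.9987 matches the eigenvalue product 96.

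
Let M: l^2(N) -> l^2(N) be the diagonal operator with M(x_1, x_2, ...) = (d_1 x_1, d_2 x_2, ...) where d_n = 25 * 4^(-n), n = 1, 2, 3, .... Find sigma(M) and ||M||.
sigma(M) = {25 * 4^(-n) : n ≥ 1} ∪ {0}; ||M|| = 25/4

A bounded diagonal operator on l^2 with diagonal entries d_n has spectrum equal to the closure of {d_n : n ≥ 1}: every d_n is an eigenvalue (with eigenvector e_n), so {d_n} ⊂ sigma(M); the spectrum is closed, so its closure is too; and for lambda not in the closure, (M - lambda I) has bounded inverse (the diagonal entries 1/(d_n - lambda) are bounded). For our sequence d_n = 25 * 4^(-n), n = 1, 2, 3, ...:
  - {d_n} = {25 * 4^(-n) : n ≥ 1}; the only limit point is 0
  - closure = {25 * 4^(-n) : n ≥ 1} ∪ {0}
For the norm: a diagonal operator has ||M|| = sup_n |d_n|. Here d_n = 25 * 4^(-n) is positive and decreasing, so sup_n |d_n| = d_1 = 25/4. So ||M|| = 25/4.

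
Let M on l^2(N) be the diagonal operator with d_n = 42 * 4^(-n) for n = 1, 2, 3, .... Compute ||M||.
||M|| = 21/2 (attained at n = 1)

For M diagonal, ||M|| = sup_n |d_n|. The sequence d_n = 42 * 4^(-n) is positive and strictly decreasing (ratio 4^(-1) < 1), so the supremum is d_1 = 42/4 = 21/2. Hence ||M|| = 21/2.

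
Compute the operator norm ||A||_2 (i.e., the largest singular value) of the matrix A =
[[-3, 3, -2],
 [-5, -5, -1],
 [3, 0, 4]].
||A||_2 ≈ 7.9709 (= sqrt(largest eigenvalue of A^T A))

||A||_2 = sigma_max(A) = sqrt(lambda_max(A^T A)). Form the symmetric matrix M = A^T A =
[[43, 16, 23],
 [16, 34, -1],
 [23, -1, 21]].
Its characteristic polynomial (trace, sum of principal 2x2 minors, determinant of M give the coefficients) is
  p(λ) = det(λ I - M) = λ^3 - 98λ^2 + 2293λ - 6561.
No integer candidate from the rational root theorem (±divisors of 6561) is a root, so the roots are irrational. The cubic discriminant is Δ = 2946760425 > 0, so there are three distinct real roots. p(3) = -537 and p(4) = 1107 have opposite signs, so a root lies in (3, 4); Newton's method refines it to λ ≈ 3.3151. p(31) = 135 and p(32) = -769 have opposite signs, so a root lies in (31, 32); Newton's method refines it to λ ≈ 31.1499. p(63) = -1017 and p(64) = 927 have opposite signs, so a root lies in (63, 64); Newton's method refines it to λ ≈ 63.535. Check (Vieta): the three roots sum to 98, matching tr M = 98.
So the eigenvalues of A^T A are ≈ 3.3151, 31.1499, 63.535 (all ≥ 0, as they must be for A^T A). The largest is λ_max ≈ 63.535, hence ||A||_2 = sqrt(λ_max) ≈ 7.9709.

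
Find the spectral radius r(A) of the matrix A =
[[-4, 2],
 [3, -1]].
r(A) = (5 + sqrt(33))/2 ≈ 5.3723

The eigenvalues of A are the roots of its characteristic polynomial. With M = A (coefficients from the trace and determinant):
  p(λ) = det(λ I - M) = λ^2 + 5λ - 2.
For λ^2 + 5λ - 2 the discriminant is 33. It is nonnegative but not a perfect square, so the roots are real and irrational: λ = (-5 ± sqrt(33))/2 ≈ 0.3723, -5.3723.
Thus the eigenvalues (to 4 decimals) are 0.3723 (modulus 0.3723); -5.3723 (modulus 5.3723). The spectral radius is the largest modulus: r(A) = (5 + sqrt(33))/2 ≈ 5.3723. (Cross-check: r(A) ≤ ||A||_2 ≈ 5.465; equality holds whenever A is normal, though it can also hold for some non-normal A.)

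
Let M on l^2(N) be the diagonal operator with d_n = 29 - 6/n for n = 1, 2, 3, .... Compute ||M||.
||M|| = 29

For a diagonal operator on l^2 with entries d_n, ||M|| = sup_n |d_n|. Here d_1 = 23, d_2 = 26, ..., and d_n = 29 - 6/n increases monotonically toward 29. All terms lie in [23, 29), so |d_n| = d_n and the supremum is the limit 29, which is not attained by any individual d_n. Hence ||M|| = 29.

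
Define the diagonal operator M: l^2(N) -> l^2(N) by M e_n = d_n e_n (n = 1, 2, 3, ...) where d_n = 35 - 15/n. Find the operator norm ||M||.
||M|| = 35

For a diagonal operator on l^2 with entries d_n, ||M|| = sup_n |d_n|. Here d_1 = 20, d_2 = 55/2, ..., and d_n = 35 - 15/n increases monotonically toward 35. All terms lie in [20, 35), so |d_n| = d_n and the supremum is the limit 35, which is not attained by any individual d_n. Hence ||M|| = 35.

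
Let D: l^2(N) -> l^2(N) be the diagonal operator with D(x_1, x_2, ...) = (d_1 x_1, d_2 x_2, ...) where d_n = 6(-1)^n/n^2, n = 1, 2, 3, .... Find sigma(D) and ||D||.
sigma(D) = {6(-1)^n/n^2 : n ≥ 1} ∪ {0}; ||D|| = 6

A bounded diagonal operator on l^2 with diagonal entries d_n has spectrum equal to the closure of {d_n : n ≥ 1}: every d_n is an eigenvalue (with eigenvector e_n), so {d_n} ⊂ sigma(D); the spectrum is closed, so its closure is too; and for lambda not in the closure, (D - lambda I) has bounded inverse (the diagonal entries 1/(d_n - lambda) are bounded). For our sequence d_n = 6(-1)^n/n^2, n = 1, 2, 3, ...:
  - {d_n} = {6(-1)^n/n^2 : n ≥ 1}; the only limit point is 0
  - closure = {6(-1)^n/n^2 : n ≥ 1} ∪ {0}
For the norm: a diagonal operator has ||D|| = sup_n |d_n|. Here |d_n| = 6/n^2 is decreasing, so sup_n |d_n| = |d_1| = 6. So ||D|| = 6.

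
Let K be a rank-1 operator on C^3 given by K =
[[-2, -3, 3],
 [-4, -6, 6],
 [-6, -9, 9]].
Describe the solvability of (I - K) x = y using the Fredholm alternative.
(I - K) is singular (det(I - K) = 0, i.e. 1 ∈ sigma(K)). (I - K) x = y is solvable iff y ⊥ ker((I - K)^*) = span{(-2, -3, 3)}, i.e. iff -2y_1 - 3y_2 + 3y_3 = 0. When solvable, the solutions are x = y + c·(1, 2, 3), c arbitrary (ker(I - K) = span{(1, 2, 3)}, dimension 1).

K has rank 1, so it is an outer product K = u v^T: every row of K is a multiple of one row vector. Reading off the entries, u = (1, 2, 3) and v = (-2, -3, 3) (row i of K equals u_i·v^T). A rank-one matrix u v^T satisfies K u = u (v·u) and kills the (2)-dimensional subspace v^⊥, so its characteristic polynomial is lambda^2 (lambda - v·u) with v·u = tr K = 1. Hence the eigenvalues of I - K are 1 (multiplicity 2) and 1 - (1) = 0, so det(I - K) = 0. (Direct check: I - K =
[[3, 3, -3],
 [4, 7, -6],
 [6, 9, -8]]
has determinant 0.) So 1 is an eigenvalue of K and (I - K) is not invertible. The finite-dimensional Fredholm alternative says: either (I - K) is invertible, or ker(I - K) ≠ {0} and then range(I - K) = ker((I - K)^*)^⊥, with dim ker(I - K) = dim ker((I - K)^*). We are in the second case, so we need both kernels. Kernel of I - K: (I - K) u = u - u (v·u) = u - u = 0, so ker(I - K) = span{u} = span{(1, 2, 3)} (it is exactly 1-dimensional because rank(I - K) = 2). Kernel of the adjoint: K is real, so (I - K)^* = I - K^T = I - v u^T, and (I - v u^T) v = v - v (u·v) = 0; hence ker((I - K)^*) = span{v} = span{(-2, -3, 3)}. Therefore (I - K) x = y is solvable iff <y, v> = 0, i.e. iff -2y_1 - 3y_2 + 3y_3 = 0. When this holds, K y = u (v·y) = 0, so (I - K) y = y and x = y is a particular solution; the full solution set is the line x = y + c·u = y + c·(1, 2, 3), c ∈ C.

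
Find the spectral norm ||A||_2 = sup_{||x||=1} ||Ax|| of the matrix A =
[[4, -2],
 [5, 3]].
||A||_2 = sqrt((54 + sqrt(980))/2) ≈ 6.5309 (= sqrt(largest eigenvalue of A^T A))

||A||_2 = sigma_max(A) = sqrt(lambda_max(A^T A)). Form the symmetric matrix M = A^T A =
[[41, 7],
 [7, 13]].
Its characteristic polynomial (trace, determinant of M give the coefficients) is
  p(λ) = det(λ I - M) = λ^2 - 54λ + 484.
For λ^2 - 54λ + 484 the discriminant is 980. It is nonnegative but not a perfect square, so the roots are real and irrational: λ = (54 ± sqrt(980))/2 ≈ 42.6525, 11.3475.
So the eigenvalues of A^T A are ≈ 11.3475, 42.6525 (all ≥ 0, as they must be for A^T A). The largest is λ_max = (54 + sqrt(980))/2 ≈ 42.6525, hence ||A||_2 = sqrt(λ_max) = sqrt((54 + sqrt(980))/2) ≈ 6.5309.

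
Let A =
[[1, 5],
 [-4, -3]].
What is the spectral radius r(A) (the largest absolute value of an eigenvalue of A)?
r(A) = sqrt(17) ≈ 4.1231

The eigenvalues of A are the roots of its characteristic polynomial. With M = A (coefficients from the trace and determinant):
  p(λ) = det(λ I - M) = λ^2 + 2λ + 17.
For λ^2 + 2λ + 17 the discriminant is -64. It is negative, so the roots are the complex-conjugate pair λ = -1 ± (sqrt(64)/2) i ≈ -1 ± 4i. For a conjugate pair the product of the roots equals the constant term, so |λ|^2 = 17 and |λ| = sqrt(17) ≈ 4.1231.
Thus the eigenvalues (to 4 decimals) are -1 ± 4i (modulus 4.1231). The spectral radius is the largest modulus: r(A) = sqrt(17) ≈ 4.1231. (Cross-check: r(A) ≤ ||A||_2 ≈ 6.6713; equality holds whenever A is normal, though it can also hold for some non-normal A.)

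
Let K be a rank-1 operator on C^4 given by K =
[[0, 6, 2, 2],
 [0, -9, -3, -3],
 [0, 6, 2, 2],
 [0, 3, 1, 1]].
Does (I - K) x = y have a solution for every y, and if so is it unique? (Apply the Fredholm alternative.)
(I - K) is invertible (det(I - K) = 7 ≠ 0), so for every y in C^4 the equation (I - K) x = y has a unique solution.

K has rank 1, so it is an outer product K = u v^T: every row of K is a multiple of one row vector. Reading off the entries, u = (2, -3, 2, 1) and v = (0, 3, 1, 1) (row i of K equals u_i·v^T). A rank-one matrix u v^T satisfies K u = u (v·u) and kills the (3)-dimensional subspace v^⊥, so its characteristic polynomial is lambda^3 (lambda - v·u) with v·u = tr K = -6. Hence the eigenvalues of I - K are 1 (multiplicity 3) and 1 - (-6) = 7, so det(I - K) = 7. (Direct check: I - K =
[[1, -6, -2, -2],
 [0, 10, 3, 3],
 [0, -6, -1, -2],
 [0, -3, -1, 0]]
has determinant 7.) The finite-dimensional Fredholm alternative says: either (I - K) is invertible, or ker(I - K) ≠ {0} and then range(I - K) = ker((I - K)^*)^⊥, with dim ker(I - K) = dim ker((I - K)^*). Since det(I - K) ≠ 0, 1 is not an eigenvalue of K and ker(I - K) = {0}, so we are in the first case: for every y there is a unique x = (I - K)^(-1) y. Explicitly, by the Sherman–Morrison formula, (I - u v^T)^(-1) = I + u v^T/(1 - v·u), i.e. (I - K)^(-1) = I + K/(7).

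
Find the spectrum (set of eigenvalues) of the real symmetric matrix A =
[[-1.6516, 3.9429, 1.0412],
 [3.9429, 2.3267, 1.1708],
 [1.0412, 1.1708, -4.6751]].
sigma(A) ≈ {-5, -4, 5}

A is real symmetric, so its spectrum consists of real eigenvalues. Expanding the characteristic polynomial of the displayed matrix gives
  det(λ I - A) = p(λ) = λ^3 + (4)λ^2 + (-25)λ + (-100.0013).
Solving p(λ) = 0 yields eigenvalues ≈ -5, -4, 5. (A is shown rounded to 4 decimals, so these recover the underlying integer eigenvalues to within that precision.)
Verification: the trace of A = -4 equals the sum of eigenvalues -4, and det(A) ≈ 100.0013 matches the eigenvalue product 100.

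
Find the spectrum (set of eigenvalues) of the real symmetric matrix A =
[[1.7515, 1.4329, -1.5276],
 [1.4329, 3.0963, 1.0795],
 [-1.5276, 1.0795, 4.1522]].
sigma(A) ≈ {0, 4, 5}

A is real symmetric, so its spectrum consists of real eigenvalues. Expanding the characteristic polynomial of the displayed matrix gives
  det(λ I - A) = p(λ) = λ^3 + (-9)λ^2 + (20)λ + (0).
Solving p(λ) = 0 yields eigenvalues ≈ 0, 4, 5. (A is shown rounded to 4 decimals, so these recover the underlying integer eigenvalues to within that precision.)
Verification: the trace of A = 9 equals the sum of eigenvalues 9, and det(A) ≈ 0.0005 matches the eigenvalue product 0.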